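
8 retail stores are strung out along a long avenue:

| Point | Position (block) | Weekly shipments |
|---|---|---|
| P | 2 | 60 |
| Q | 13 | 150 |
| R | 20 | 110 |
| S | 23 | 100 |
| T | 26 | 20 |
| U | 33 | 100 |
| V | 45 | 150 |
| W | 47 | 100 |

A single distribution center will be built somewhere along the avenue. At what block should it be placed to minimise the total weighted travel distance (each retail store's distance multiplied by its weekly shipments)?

For a sum of weighted absolute distances on a line, the optimum is the weighted median (not the mean). Total weight W = 790; half-weight = 395.
Sort by position and accumulate weight:
  block 2 (P, w=60) → cum 60
  block 13 (Q, w=150) → cum 210
  block 20 (R, w=110) → cum 320
  block 23 (S, w=100) → cum 420  ≥ 395 → median here
  block 26 (T, w=20) → cum 440
  block 33 (U, w=100) → cum 540
  block 45 (V, w=150) → cum 690
  block 47 (W, w=100) → cum 790
Optimal location: block 23.

x = 23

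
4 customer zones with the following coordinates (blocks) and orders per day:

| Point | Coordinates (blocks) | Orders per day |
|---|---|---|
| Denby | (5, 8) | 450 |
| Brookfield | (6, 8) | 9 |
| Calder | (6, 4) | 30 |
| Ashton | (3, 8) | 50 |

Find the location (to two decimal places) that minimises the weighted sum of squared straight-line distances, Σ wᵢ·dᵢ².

(4.89, 7.78)

The minimiser of Σwᵢ‖p−pᵢ‖² is the weighted centroid p* = (Σwᵢpᵢ)/(Σwᵢ).
Σwᵢ = 539.
Σwᵢxᵢ = 450·5 + 9·6 + 30·6 + 50·3 = 2634.
Σwᵢyᵢ = 450·8 + 9·8 + 30·4 + 50·8 = 4192.
x* = 2634/539 = 4.89, y* = 4192/539 = 7.78.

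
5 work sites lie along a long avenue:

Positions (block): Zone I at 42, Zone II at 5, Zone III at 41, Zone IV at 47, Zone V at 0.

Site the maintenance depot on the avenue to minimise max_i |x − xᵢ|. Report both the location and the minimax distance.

location 23.5, max distance 23.5

The 1-center on a line is the midpoint of the two extreme points: leftmost at 0, rightmost at 47.
Optimal location = (0 + 47)/2 = 23.5; maximum distance = (47 − 0)/2 = 23.5.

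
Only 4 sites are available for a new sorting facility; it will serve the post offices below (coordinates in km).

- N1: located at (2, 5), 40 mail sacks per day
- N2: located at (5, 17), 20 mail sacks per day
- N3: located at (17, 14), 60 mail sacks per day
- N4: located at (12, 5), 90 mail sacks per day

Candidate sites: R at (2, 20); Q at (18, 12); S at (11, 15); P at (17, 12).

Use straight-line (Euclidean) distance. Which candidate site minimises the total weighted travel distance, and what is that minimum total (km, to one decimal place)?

P, total 1816.3 km

Total weighted distance at each candidate:
  R (2, 20): total = 3276.7
  Q (18, 12): total = 1941.1
  S (11, 15): total = 1934.1
  P (17, 12): total = 1816.3
Minimum is at P with total 1816.3 km.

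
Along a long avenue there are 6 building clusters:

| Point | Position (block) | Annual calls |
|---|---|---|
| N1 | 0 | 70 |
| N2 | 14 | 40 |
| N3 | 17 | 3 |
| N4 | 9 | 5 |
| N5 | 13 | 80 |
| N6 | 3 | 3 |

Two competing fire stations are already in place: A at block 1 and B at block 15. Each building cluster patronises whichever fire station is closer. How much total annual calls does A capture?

The indifferent point is the midpoint (1+15)/2 = 8; building clusters left of it (closer to A at 1) go to A, those right go to B.
  N1 at 0 (w=70) → A
  N6 at 3 (w=3) → A
  N4 at 9 (w=5) → B
  N5 at 13 (w=80) → B
  N2 at 14 (w=40) → B
  N3 at 17 (w=3) → B
A captures 73; B captures 128.

73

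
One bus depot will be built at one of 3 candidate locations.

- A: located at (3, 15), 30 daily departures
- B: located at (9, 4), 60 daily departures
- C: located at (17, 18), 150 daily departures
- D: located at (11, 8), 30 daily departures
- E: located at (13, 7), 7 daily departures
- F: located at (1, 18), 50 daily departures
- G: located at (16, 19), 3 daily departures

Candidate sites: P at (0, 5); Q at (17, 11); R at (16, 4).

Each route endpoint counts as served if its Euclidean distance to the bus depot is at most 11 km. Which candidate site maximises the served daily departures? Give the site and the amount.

Q, covering 250

Coverage radius r = 11 km; a point is covered iff (Δx)²+(Δy)² ≤ 11² = 121.
  P (0, 5): covers {A, B} → 90
  Q (17, 11): covers {B, C, D, E, G} → 250
  R (16, 4): covers {B, D, E} → 97
Maximum coverage at Q: 250 daily departures.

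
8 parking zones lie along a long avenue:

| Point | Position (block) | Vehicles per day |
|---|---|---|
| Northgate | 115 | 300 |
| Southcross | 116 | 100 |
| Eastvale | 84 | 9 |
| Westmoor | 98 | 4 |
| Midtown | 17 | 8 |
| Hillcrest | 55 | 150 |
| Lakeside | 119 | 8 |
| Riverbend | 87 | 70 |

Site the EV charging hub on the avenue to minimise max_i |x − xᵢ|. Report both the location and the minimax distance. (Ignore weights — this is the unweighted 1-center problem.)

The 1-center on a line is the midpoint of the two extreme points: leftmost at 17, rightmost at 119.
Optimal location = (17 + 119)/2 = 68; maximum distance = (119 − 17)/2 = 51.

location 68, max distance 51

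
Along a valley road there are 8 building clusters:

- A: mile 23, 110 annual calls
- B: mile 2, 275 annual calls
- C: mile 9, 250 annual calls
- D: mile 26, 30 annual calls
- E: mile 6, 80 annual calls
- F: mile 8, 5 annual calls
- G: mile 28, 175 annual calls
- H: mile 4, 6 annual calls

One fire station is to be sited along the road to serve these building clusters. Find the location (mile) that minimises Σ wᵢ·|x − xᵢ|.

x = 9

For a sum of weighted absolute distances on a line, the optimum is the weighted median (not the mean). Total weight W = 931; half-weight = 465.5.
Sort by position and accumulate weight:
  mile 2 (B, w=275) → cum 275
  mile 4 (H, w=6) → cum 281
  mile 6 (E, w=80) → cum 361
  mile 8 (F, w=5) → cum 366
  mile 9 (C, w=250) → cum 616  ≥ 465.5 → median here
  mile 23 (A, w=110) → cum 726
  mile 26 (D, w=30) → cum 756
  mile 28 (G, w=175) → cum 931
Optimal location: mile 9.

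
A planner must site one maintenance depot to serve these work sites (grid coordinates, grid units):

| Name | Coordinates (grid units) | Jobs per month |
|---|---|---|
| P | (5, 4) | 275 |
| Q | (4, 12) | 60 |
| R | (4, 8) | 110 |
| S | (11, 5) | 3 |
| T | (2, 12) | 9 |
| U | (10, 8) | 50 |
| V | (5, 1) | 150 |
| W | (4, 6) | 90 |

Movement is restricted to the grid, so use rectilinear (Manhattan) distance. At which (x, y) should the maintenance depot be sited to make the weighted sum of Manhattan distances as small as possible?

(5, 4)

Manhattan distance separates: Σwᵢ(|x−xᵢ|+|y−yᵢ|) = Σwᵢ|x−xᵢ| + Σwᵢ|y−yᵢ|, so x and y are optimised independently as 1-D weighted medians.
Total weight W = 747; half = 373.5.
x-coordinate, sorted with cumulative weight:
  x=2 (T, w=9) cum 9
  x=4 (Q, w=60) cum 69
  x=4 (R, w=110) cum 179
  x=4 (W, w=90) cum 269
  x=5 (P, w=275) cum 544  ← median
  x=5 (V, w=150) cum 694
  x=10 (U, w=50) cum 744
  x=11 (S, w=3) cum 747
⇒ x* = 5
y-coordinate, sorted with cumulative weight:
  y=1 (V, w=150) cum 150
  y=4 (P, w=275) cum 425  ← median
  y=5 (S, w=3) cum 428
  y=6 (W, w=90) cum 518
  y=8 (R, w=110) cum 628
  y=8 (U, w=50) cum 678
  y=12 (Q, w=60) cum 738
  y=12 (T, w=9) cum 747
⇒ y* = 4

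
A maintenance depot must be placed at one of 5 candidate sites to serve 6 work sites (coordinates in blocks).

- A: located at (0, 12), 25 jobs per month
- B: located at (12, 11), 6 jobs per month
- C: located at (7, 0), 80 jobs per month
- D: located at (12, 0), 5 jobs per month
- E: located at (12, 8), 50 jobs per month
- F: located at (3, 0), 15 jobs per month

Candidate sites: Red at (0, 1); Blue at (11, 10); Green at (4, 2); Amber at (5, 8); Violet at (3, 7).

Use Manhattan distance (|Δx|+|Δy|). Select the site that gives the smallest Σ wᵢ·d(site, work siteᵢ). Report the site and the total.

Green, total 1647 blocks

Total weighted distance at each candidate:
  Red (0, 1): total = 2122
  Blue (11, 10): total = 1932
  Green (4, 2): total = 1647
  Amber (5, 8): total = 1660
  Violet (3, 7): total = 1843
Minimum is at Green with total 1647 blocks.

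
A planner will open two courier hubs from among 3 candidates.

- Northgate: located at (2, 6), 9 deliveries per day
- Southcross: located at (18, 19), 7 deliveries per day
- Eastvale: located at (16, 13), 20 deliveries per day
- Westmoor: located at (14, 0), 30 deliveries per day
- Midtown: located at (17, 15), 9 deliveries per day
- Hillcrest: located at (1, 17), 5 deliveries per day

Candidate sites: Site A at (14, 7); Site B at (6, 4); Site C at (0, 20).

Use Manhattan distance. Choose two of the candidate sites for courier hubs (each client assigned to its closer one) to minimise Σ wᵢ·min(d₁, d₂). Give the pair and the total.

{Site A, Site C}, total 718

Evaluate every pair (each demand assigned to the nearer of the two):
  {Site A, Site C}: total = 718
  {Site A, Site B}: total = 725
  {Site B, Site C}: total = 1145
Best pair: {Site A, Site C} with total 718.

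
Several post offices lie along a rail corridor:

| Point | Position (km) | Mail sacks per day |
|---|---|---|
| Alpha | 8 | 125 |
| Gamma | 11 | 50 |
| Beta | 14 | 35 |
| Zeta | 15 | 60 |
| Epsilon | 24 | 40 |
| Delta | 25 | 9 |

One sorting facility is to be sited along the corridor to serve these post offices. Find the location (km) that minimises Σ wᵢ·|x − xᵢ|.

x = 11

For a sum of weighted absolute distances on a line, the optimum is the weighted median (not the mean). Total weight W = 319; half-weight = 159.5.
Sort by position and accumulate weight:
  km 8 (Alpha, w=125) → cum 125
  km 11 (Gamma, w=50) → cum 175  ≥ 159.5 → median here
  km 14 (Beta, w=35) → cum 210
  km 15 (Zeta, w=60) → cum 270
  km 24 (Epsilon, w=40) → cum 310
  km 25 (Delta, w=9) → cum 319
Optimal location: km 11.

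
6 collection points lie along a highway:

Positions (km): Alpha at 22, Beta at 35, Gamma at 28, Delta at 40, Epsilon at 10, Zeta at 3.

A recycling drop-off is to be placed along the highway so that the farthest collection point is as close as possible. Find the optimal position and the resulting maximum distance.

location 21.5, max distance 18.5

The 1-center on a line is the midpoint of the two extreme points: leftmost at 3, rightmost at 40.
Optimal location = (3 + 40)/2 = 21.5; maximum distance = (40 − 3)/2 = 18.5.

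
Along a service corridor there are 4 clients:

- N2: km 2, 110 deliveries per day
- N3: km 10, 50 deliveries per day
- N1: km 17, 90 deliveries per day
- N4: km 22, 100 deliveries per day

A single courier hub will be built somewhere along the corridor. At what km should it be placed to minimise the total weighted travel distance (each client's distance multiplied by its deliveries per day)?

For a sum of weighted absolute distances on a line, the optimum is the weighted median (not the mean). Total weight W = 350; half-weight = 175.
Sort by position and accumulate weight:
  km 2 (N2, w=110) → cum 110
  km 10 (N3, w=50) → cum 160
  km 17 (N1, w=90) → cum 250  ≥ 175 → median here
  km 22 (N4, w=100) → cum 350
Optimal location: km 17.

x = 17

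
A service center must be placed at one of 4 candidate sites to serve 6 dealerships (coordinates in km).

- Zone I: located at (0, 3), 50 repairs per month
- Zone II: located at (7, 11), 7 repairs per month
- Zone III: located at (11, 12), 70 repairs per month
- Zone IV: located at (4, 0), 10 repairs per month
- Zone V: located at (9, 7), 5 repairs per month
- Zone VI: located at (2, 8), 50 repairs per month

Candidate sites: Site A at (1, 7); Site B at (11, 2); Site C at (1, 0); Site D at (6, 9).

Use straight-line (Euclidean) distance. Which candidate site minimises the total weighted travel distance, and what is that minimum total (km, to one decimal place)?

Total weighted distance at each candidate:
  Site A (1, 7): total = 1226.1
  Site B (11, 2): total = 1961.8
  Site C (1, 0): total = 1825.5
  Site D (6, 9): total = 1164.5
Minimum is at Site D with total 1164.5 km.

Site D, total 1164.5 km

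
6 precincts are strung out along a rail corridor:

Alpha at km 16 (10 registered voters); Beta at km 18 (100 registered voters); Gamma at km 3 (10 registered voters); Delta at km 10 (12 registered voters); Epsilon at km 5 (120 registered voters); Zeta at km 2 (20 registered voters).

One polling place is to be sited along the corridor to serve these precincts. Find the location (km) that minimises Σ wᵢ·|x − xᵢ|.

For a sum of weighted absolute distances on a line, the optimum is the weighted median (not the mean). Total weight W = 272; half-weight = 136.
Sort by position and accumulate weight:
  km 2 (Zeta, w=20) → cum 20
  km 3 (Gamma, w=10) → cum 30
  km 5 (Epsilon, w=120) → cum 150  ≥ 136 → median here
  km 10 (Delta, w=12) → cum 162
  km 16 (Alpha, w=10) → cum 172
  km 18 (Beta, w=100) → cum 272
Optimal location: km 5.

x = 5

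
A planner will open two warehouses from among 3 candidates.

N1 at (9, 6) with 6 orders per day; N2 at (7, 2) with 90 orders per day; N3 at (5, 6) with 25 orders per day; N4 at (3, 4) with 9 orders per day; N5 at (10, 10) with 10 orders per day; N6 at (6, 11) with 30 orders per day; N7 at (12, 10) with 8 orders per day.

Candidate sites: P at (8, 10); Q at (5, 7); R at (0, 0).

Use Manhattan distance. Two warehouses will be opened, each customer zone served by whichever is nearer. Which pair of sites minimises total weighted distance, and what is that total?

{P, Q}, total 872

Evaluate every pair (each demand assigned to the nearer of the two):
  {P, Q}: total = 872
  {Q, R}: total = 1040
  {P, R}: total = 1220
Best pair: {P, Q} with total 872.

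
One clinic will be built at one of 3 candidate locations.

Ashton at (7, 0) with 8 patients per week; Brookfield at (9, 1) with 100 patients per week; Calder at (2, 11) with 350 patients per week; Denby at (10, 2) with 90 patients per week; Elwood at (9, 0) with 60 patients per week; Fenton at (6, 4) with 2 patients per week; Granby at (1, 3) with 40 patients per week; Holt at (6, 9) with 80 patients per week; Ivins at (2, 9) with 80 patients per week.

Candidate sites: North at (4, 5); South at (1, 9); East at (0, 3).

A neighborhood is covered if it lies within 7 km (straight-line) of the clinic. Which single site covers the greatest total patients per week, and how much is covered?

North, covering 750

Coverage radius r = 7 km; a point is covered iff (Δx)²+(Δy)² ≤ 7² = 49.
  North (4, 5): covers {Ashton, Brookfield, Calder, Denby, Fenton, Granby, Holt, Ivins} → 750
  South (1, 9): covers {Calder, Granby, Holt, Ivins} → 550
  East (0, 3): covers {Fenton, Granby, Ivins} → 122
Maximum coverage at North: 750 patients per week.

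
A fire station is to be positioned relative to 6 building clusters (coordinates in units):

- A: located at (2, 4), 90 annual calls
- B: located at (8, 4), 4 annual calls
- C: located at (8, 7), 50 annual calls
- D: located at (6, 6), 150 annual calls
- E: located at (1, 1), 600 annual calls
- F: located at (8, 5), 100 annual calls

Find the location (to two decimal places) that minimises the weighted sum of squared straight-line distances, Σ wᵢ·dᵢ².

(2.93, 2.74)

The minimiser of Σwᵢ‖p−pᵢ‖² is the weighted centroid p* = (Σwᵢpᵢ)/(Σwᵢ).
Σwᵢ = 994.
Σwᵢxᵢ = 90·2 + 4·8 + 50·8 + 150·6 + 600·1 + 100·8 = 2912.
Σwᵢyᵢ = 90·4 + 4·4 + 50·7 + 150·6 + 600·1 + 100·5 = 2726.
x* = 2912/994 = 2.93, y* = 2726/994 = 2.74.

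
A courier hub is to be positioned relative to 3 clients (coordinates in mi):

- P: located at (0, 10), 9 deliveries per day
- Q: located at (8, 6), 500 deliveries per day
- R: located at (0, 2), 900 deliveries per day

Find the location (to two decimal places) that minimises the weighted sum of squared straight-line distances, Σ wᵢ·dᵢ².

(2.84, 3.47)

The minimiser of Σwᵢ‖p−pᵢ‖² is the weighted centroid p* = (Σwᵢpᵢ)/(Σwᵢ).
Σwᵢ = 1409.
Σwᵢxᵢ = 9·0 + 500·8 + 900·0 = 4000.
Σwᵢyᵢ = 9·10 + 500·6 + 900·2 = 4890.
x* = 4000/1409 = 2.84, y* = 4890/1409 = 3.47.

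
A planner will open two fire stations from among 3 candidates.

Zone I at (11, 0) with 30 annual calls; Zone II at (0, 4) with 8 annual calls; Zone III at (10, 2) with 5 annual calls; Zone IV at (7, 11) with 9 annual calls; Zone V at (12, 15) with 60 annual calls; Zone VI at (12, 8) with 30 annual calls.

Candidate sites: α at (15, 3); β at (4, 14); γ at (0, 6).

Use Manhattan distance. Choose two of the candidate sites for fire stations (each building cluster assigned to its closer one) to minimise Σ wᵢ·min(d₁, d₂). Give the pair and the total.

Evaluate every pair (each demand assigned to the nearer of the two):
  {α, β}: total = 1186
  {α, γ}: total = 1504
  {β, γ}: total = 1610
Best pair: {α, β} with total 1186.

{α, β}, total 1186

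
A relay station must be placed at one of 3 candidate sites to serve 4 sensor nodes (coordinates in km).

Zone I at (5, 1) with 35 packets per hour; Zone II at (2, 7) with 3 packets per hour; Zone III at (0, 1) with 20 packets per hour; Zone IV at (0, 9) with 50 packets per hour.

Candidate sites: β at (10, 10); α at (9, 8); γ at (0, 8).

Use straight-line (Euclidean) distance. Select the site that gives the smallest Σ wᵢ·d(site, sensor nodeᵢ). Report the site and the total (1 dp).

γ, total 497.8 km

Total weighted distance at each candidate:
  β (10, 10): total = 1157.5
  α (9, 8): total = 984.2
  γ (0, 8): total = 497.8
Minimum is at γ with total 497.8 km.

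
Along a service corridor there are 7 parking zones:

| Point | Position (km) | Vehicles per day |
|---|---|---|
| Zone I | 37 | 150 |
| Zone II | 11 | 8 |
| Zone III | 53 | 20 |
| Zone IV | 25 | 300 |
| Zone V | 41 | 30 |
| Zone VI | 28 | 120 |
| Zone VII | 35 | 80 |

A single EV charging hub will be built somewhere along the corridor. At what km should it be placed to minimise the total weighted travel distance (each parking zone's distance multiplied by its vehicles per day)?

x = 28

For a sum of weighted absolute distances on a line, the optimum is the weighted median (not the mean). Total weight W = 708; half-weight = 354.
Sort by position and accumulate weight:
  km 11 (Zone II, w=8) → cum 8
  km 25 (Zone IV, w=300) → cum 308
  km 28 (Zone VI, w=120) → cum 428  ≥ 354 → median here
  km 35 (Zone VII, w=80) → cum 508
  km 37 (Zone I, w=150) → cum 658
  km 41 (Zone V, w=30) → cum 688
  km 53 (Zone III, w=20) → cum 708
Optimal location: km 28.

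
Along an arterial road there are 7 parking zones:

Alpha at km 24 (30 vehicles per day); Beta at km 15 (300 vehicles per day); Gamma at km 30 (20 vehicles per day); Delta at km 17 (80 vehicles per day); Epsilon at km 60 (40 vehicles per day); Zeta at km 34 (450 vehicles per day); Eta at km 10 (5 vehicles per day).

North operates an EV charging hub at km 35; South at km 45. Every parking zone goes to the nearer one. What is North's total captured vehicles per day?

885

The indifferent point is the midpoint (35+45)/2 = 40; parking zones left of it (closer to North at 35) go to North, those right go to South.
  Eta at 10 (w=5) → North
  Beta at 15 (w=300) → North
  Delta at 17 (w=80) → North
  Alpha at 24 (w=30) → North
  Gamma at 30 (w=20) → North
  Zeta at 34 (w=450) → North
  Epsilon at 60 (w=40) → South
North captures 885; South captures 40.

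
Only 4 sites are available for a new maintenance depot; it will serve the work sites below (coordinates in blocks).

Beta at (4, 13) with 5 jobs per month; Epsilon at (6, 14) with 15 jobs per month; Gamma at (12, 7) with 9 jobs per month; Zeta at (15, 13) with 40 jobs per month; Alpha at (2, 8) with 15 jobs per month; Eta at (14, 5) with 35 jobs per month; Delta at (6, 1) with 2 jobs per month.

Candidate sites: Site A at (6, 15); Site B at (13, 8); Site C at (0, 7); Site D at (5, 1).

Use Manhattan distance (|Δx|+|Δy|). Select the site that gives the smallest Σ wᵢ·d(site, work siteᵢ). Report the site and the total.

Total weighted distance at each candidate:
  Site A (6, 15): total = 1424
  Site B (13, 8): total = 896
  Site C (0, 7): total = 1822
  Site D (5, 1): total = 1879
Minimum is at Site B with total 896 blocks.

Site B, total 896 blocks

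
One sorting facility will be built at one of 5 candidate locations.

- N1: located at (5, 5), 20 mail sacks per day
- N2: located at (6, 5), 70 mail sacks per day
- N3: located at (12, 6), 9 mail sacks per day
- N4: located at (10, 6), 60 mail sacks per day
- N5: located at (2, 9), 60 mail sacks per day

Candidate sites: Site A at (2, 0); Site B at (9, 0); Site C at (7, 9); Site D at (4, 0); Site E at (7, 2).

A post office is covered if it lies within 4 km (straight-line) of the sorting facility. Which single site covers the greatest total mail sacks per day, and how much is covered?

Coverage radius r = 4 km; a point is covered iff (Δx)²+(Δy)² ≤ 4² = 16.
  Site A (2, 0): covers {none} → 0
  Site B (9, 0): covers {none} → 0
  Site C (7, 9): covers {none} → 0
  Site D (4, 0): covers {none} → 0
  Site E (7, 2): covers {N1, N2} → 90
Maximum coverage at Site E: 90 mail sacks per day.

Site E, covering 90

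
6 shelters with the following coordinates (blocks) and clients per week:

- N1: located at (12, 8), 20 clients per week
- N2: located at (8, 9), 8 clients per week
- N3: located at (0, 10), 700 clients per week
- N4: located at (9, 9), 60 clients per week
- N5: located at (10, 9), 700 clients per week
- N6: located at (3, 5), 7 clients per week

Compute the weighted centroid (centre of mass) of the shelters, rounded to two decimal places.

The minimiser of Σwᵢ‖p−pᵢ‖² is the weighted centroid p* = (Σwᵢpᵢ)/(Σwᵢ).
Σwᵢ = 1495.
Σwᵢxᵢ = 20·12 + 8·8 + 700·0 + 60·9 + 700·10 + 7·3 = 7865.
Σwᵢyᵢ = 20·8 + 8·9 + 700·10 + 60·9 + 700·9 + 7·5 = 14107.
x* = 7865/1495 = 5.26, y* = 14107/1495 = 9.44.

(5.26, 9.44)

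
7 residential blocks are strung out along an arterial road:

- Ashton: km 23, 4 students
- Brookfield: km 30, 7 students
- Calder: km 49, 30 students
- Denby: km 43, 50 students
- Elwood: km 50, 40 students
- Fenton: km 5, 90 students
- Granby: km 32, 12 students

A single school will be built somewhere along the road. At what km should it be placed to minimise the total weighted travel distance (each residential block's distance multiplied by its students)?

For a sum of weighted absolute distances on a line, the optimum is the weighted median (not the mean). Total weight W = 233; half-weight = 116.5.
Sort by position and accumulate weight:
  km 5 (Fenton, w=90) → cum 90
  km 23 (Ashton, w=4) → cum 94
  km 30 (Brookfield, w=7) → cum 101
  km 32 (Granby, w=12) → cum 113
  km 43 (Denby, w=50) → cum 163  ≥ 116.5 → median here
  km 49 (Calder, w=30) → cum 193
  km 50 (Elwood, w=40) → cum 233
Optimal location: km 43.

x = 43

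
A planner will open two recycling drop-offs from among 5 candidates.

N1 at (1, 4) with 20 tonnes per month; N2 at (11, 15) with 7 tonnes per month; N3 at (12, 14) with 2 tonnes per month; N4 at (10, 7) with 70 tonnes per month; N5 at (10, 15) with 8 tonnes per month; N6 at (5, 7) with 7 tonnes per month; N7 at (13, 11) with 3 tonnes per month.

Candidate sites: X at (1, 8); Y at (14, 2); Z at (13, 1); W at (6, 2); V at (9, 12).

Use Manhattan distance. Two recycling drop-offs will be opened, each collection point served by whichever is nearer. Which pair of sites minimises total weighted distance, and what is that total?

{X, V}, total 627

Evaluate every pair (each demand assigned to the nearer of the two):
  {X, V}: total = 627
  {W, V}: total = 694
  {Y, V}: total = 875
  {Z, V}: total = 875
  {X, Y}: total = 1043
  {X, Z}: total = 1043
  {X, W}: total = 1071
  {Y, W}: total = 1118
  {Z, W}: total = 1118
  {Y, Z}: total = 1334
Best pair: {X, V} with total 627.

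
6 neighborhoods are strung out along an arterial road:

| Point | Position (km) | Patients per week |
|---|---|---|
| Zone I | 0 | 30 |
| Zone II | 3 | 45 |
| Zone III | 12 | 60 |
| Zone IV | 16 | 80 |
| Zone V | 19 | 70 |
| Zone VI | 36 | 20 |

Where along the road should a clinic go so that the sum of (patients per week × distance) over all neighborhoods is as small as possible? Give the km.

x = 16

For a sum of weighted absolute distances on a line, the optimum is the weighted median (not the mean). Total weight W = 305; half-weight = 152.5.
Sort by position and accumulate weight:
  km 0 (Zone I, w=30) → cum 30
  km 3 (Zone II, w=45) → cum 75
  km 12 (Zone III, w=60) → cum 135
  km 16 (Zone IV, w=80) → cum 215  ≥ 152.5 → median here
  km 19 (Zone V, w=70) → cum 285
  km 36 (Zone VI, w=20) → cum 305
Optimal location: km 16.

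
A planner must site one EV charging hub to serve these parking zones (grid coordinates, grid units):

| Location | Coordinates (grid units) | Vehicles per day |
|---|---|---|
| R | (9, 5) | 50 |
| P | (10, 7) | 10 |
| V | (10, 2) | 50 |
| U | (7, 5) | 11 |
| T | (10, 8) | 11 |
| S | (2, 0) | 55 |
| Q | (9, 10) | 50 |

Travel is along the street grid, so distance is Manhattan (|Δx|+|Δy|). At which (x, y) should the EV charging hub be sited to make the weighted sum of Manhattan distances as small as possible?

Manhattan distance separates: Σwᵢ(|x−xᵢ|+|y−yᵢ|) = Σwᵢ|x−xᵢ| + Σwᵢ|y−yᵢ|, so x and y are optimised independently as 1-D weighted medians.
Total weight W = 237; half = 118.5.
x-coordinate, sorted with cumulative weight:
  x=2 (S, w=55) cum 55
  x=7 (U, w=11) cum 66
  x=9 (R, w=50) cum 116
  x=9 (Q, w=50) cum 166  ← median
  x=10 (P, w=10) cum 176
  x=10 (V, w=50) cum 226
  x=10 (T, w=11) cum 237
⇒ x* = 9
y-coordinate, sorted with cumulative weight:
  y=0 (S, w=55) cum 55
  y=2 (V, w=50) cum 105
  y=5 (R, w=50) cum 155  ← median
  y=5 (U, w=11) cum 166
  y=7 (P, w=10) cum 176
  y=8 (T, w=11) cum 187
  y=10 (Q, w=50) cum 237
⇒ y* = 5

(9, 5)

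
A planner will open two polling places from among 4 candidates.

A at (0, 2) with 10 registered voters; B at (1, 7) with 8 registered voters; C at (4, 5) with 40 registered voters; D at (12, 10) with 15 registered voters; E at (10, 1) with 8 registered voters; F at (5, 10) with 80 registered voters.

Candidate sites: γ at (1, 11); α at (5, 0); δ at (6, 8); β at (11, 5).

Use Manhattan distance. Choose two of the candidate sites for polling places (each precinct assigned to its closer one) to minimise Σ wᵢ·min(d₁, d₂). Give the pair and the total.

{α, δ}, total 726

Evaluate every pair (each demand assigned to the nearer of the two):
  {α, δ}: total = 726
  {δ, β}: total = 738
  {γ, δ}: total = 780
  {γ, β}: total = 942
  {γ, α}: total = 970
  {α, β}: total = 1328
Best pair: {α, δ} with total 726.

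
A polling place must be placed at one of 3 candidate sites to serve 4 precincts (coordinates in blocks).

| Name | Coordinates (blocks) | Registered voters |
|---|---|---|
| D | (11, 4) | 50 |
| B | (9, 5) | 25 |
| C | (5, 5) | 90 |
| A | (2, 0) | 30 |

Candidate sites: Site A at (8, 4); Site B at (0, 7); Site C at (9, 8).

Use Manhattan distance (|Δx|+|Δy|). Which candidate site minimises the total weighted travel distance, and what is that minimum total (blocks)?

Total weighted distance at each candidate:
  Site A (8, 4): total = 860
  Site B (0, 7): total = 1875
  Site C (9, 8): total = 1455
Minimum is at Site A with total 860 blocks.

Site A, total 860 blocks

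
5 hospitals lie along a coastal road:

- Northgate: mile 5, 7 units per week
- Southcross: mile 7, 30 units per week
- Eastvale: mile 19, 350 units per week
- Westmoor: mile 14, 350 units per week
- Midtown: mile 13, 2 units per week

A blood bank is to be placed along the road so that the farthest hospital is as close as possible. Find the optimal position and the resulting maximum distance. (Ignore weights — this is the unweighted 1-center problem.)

The 1-center on a line is the midpoint of the two extreme points: leftmost at 5, rightmost at 19.
Optimal location = (5 + 19)/2 = 12; maximum distance = (19 − 5)/2 = 7.

location 12, max distance 7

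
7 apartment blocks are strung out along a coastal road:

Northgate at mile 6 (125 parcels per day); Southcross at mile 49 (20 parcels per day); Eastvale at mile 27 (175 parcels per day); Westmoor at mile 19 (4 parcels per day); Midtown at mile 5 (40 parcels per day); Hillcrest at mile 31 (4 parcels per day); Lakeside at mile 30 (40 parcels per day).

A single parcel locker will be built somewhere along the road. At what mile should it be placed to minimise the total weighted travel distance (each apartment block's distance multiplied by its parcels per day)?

For a sum of weighted absolute distances on a line, the optimum is the weighted median (not the mean). Total weight W = 408; half-weight = 204.
Sort by position and accumulate weight:
  mile 5 (Midtown, w=40) → cum 40
  mile 6 (Northgate, w=125) → cum 165
  mile 19 (Westmoor, w=4) → cum 169
  mile 27 (Eastvale, w=175) → cum 344  ≥ 204 → median here
  mile 30 (Lakeside, w=40) → cum 384
  mile 31 (Hillcrest, w=4) → cum 388
  mile 49 (Southcross, w=20) → cum 408
Optimal location: mile 27.

x = 27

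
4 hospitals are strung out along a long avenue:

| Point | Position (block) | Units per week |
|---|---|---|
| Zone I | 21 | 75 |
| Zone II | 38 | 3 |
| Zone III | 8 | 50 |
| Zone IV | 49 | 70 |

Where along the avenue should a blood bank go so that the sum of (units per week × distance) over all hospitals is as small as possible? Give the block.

For a sum of weighted absolute distances on a line, the optimum is the weighted median (not the mean). Total weight W = 198; half-weight = 99.
Sort by position and accumulate weight:
  block 8 (Zone III, w=50) → cum 50
  block 21 (Zone I, w=75) → cum 125  ≥ 99 → median here
  block 38 (Zone II, w=3) → cum 128
  block 49 (Zone IV, w=70) → cum 198
Optimal location: block 21.

x = 21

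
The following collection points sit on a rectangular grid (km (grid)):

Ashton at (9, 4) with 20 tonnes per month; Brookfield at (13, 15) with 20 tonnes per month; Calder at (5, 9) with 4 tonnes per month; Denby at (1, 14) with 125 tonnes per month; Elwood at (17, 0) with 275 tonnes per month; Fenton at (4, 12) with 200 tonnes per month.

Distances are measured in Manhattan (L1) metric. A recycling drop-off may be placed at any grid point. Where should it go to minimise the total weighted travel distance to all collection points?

(4, 12)

Manhattan distance separates: Σwᵢ(|x−xᵢ|+|y−yᵢ|) = Σwᵢ|x−xᵢ| + Σwᵢ|y−yᵢ|, so x and y are optimised independently as 1-D weighted medians.
Total weight W = 644; half = 322.
x-coordinate, sorted with cumulative weight:
  x=1 (Denby, w=125) cum 125
  x=4 (Fenton, w=200) cum 325  ← median
  x=5 (Calder, w=4) cum 329
  x=9 (Ashton, w=20) cum 349
  x=13 (Brookfield, w=20) cum 369
  x=17 (Elwood, w=275) cum 644
⇒ x* = 4
y-coordinate, sorted with cumulative weight:
  y=0 (Elwood, w=275) cum 275
  y=4 (Ashton, w=20) cum 295
  y=9 (Calder, w=4) cum 299
  y=12 (Fenton, w=200) cum 499  ← median
  y=14 (Denby, w=125) cum 624
  y=15 (Brookfield, w=20) cum 644
⇒ y* = 12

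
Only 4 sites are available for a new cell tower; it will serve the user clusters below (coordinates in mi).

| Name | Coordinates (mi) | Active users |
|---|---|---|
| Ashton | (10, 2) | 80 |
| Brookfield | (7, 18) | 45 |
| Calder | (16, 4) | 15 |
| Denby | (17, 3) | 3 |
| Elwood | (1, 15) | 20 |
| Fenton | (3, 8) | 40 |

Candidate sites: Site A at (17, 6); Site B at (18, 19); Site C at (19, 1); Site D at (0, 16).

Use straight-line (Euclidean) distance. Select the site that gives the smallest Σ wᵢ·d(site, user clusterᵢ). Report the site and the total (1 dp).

Site A, total 2323.3 mi

Total weighted distance at each candidate:
  Site A (17, 6): total = 2323.3
  Site B (18, 19): total = 3368.5
  Site C (19, 1): total = 2887.6
  Site D (0, 16): total = 2438.2
Minimum is at Site A with total 2323.3 mi.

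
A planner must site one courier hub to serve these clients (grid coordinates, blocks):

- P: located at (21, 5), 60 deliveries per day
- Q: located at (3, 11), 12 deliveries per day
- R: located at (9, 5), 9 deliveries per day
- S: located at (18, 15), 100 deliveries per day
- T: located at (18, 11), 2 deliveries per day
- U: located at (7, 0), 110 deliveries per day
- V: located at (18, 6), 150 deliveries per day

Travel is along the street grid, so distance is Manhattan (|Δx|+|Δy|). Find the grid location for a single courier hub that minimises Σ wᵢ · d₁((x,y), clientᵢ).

(18, 6)

Manhattan distance separates: Σwᵢ(|x−xᵢ|+|y−yᵢ|) = Σwᵢ|x−xᵢ| + Σwᵢ|y−yᵢ|, so x and y are optimised independently as 1-D weighted medians.
Total weight W = 443; half = 221.5.
x-coordinate, sorted with cumulative weight:
  x=3 (Q, w=12) cum 12
  x=7 (U, w=110) cum 122
  x=9 (R, w=9) cum 131
  x=18 (S, w=100) cum 231  ← median
  x=18 (T, w=2) cum 233
  x=18 (V, w=150) cum 383
  x=21 (P, w=60) cum 443
⇒ x* = 18
y-coordinate, sorted with cumulative weight:
  y=0 (U, w=110) cum 110
  y=5 (P, w=60) cum 170
  y=5 (R, w=9) cum 179
  y=6 (V, w=150) cum 329  ← median
  y=11 (Q, w=12) cum 341
  y=11 (T, w=2) cum 343
  y=15 (S, w=100) cum 443
⇒ y* = 6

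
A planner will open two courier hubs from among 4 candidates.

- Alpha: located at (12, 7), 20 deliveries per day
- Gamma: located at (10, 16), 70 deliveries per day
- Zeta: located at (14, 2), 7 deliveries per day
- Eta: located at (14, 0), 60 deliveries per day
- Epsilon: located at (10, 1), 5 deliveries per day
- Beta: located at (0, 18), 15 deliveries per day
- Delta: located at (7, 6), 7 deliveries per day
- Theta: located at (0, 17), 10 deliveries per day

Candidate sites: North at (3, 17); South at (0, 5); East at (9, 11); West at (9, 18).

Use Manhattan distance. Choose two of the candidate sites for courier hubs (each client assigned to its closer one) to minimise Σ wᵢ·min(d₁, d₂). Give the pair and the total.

Evaluate every pair (each demand assigned to the nearer of the two):
  {East, West}: total = 1747
  {North, East}: total = 1812
  {South, East}: total = 2037
  {South, West}: total = 2110
  {North, West}: total = 2295
  {North, South}: total = 2315
Best pair: {East, West} with total 1747.

{East, West}, total 1747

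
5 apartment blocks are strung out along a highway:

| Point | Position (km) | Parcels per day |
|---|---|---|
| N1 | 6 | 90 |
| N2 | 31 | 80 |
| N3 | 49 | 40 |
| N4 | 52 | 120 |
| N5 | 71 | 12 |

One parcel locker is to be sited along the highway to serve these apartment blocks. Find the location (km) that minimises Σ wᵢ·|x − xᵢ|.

For a sum of weighted absolute distances on a line, the optimum is the weighted median (not the mean). Total weight W = 342; half-weight = 171.
Sort by position and accumulate weight:
  km 6 (N1, w=90) → cum 90
  km 31 (N2, w=80) → cum 170
  km 49 (N3, w=40) → cum 210  ≥ 171 → median here
  km 52 (N4, w=120) → cum 330
  km 71 (N5, w=12) → cum 342
Optimal location: km 49.

x = 49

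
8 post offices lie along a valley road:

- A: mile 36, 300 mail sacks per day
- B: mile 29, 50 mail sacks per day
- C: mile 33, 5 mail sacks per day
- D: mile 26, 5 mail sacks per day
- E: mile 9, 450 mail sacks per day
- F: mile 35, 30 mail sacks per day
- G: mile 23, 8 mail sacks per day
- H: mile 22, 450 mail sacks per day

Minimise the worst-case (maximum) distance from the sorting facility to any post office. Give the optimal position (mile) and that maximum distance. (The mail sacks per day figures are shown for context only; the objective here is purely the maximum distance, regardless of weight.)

location 22.5, max distance 13.5

The 1-center on a line is the midpoint of the two extreme points: leftmost at 9, rightmost at 36.
Optimal location = (9 + 36)/2 = 22.5; maximum distance = (36 − 9)/2 = 13.5.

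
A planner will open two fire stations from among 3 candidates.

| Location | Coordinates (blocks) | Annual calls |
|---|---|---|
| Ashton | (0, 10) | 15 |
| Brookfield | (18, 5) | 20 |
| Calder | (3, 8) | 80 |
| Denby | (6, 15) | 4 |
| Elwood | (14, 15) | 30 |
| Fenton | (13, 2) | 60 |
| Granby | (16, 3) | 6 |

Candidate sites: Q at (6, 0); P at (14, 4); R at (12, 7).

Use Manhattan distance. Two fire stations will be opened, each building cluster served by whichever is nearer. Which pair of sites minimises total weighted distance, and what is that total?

{P, R}, total 1679

Evaluate every pair (each demand assigned to the nearer of the two):
  {P, R}: total = 1679
  {Q, P}: total = 1808
  {Q, R}: total = 1949
Best pair: {P, R} with total 1679.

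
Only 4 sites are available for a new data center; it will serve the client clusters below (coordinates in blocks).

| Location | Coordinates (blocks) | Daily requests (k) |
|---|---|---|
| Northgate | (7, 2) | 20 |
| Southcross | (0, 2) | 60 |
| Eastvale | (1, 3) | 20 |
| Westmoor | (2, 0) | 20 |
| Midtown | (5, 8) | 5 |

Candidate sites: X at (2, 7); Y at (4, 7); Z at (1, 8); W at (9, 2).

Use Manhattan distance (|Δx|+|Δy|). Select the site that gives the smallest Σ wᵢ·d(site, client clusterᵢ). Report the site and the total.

X, total 880 blocks

Total weighted distance at each candidate:
  X (2, 7): total = 880
  Y (4, 7): total = 1030
  Z (1, 8): total = 960
  W (9, 2): total = 990
Minimum is at X with total 880 blocks.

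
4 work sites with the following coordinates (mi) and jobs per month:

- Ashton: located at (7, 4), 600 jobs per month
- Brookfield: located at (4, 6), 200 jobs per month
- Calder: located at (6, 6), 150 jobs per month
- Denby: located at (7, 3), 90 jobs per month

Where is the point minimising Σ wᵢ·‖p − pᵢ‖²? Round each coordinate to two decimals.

The minimiser of Σwᵢ‖p−pᵢ‖² is the weighted centroid p* = (Σwᵢpᵢ)/(Σwᵢ).
Σwᵢ = 1040.
Σwᵢxᵢ = 600·7 + 200·4 + 150·6 + 90·7 = 6530.
Σwᵢyᵢ = 600·4 + 200·6 + 150·6 + 90·3 = 4770.
x* = 6530/1040 = 6.28, y* = 4770/1040 = 4.59.

(6.28, 4.59)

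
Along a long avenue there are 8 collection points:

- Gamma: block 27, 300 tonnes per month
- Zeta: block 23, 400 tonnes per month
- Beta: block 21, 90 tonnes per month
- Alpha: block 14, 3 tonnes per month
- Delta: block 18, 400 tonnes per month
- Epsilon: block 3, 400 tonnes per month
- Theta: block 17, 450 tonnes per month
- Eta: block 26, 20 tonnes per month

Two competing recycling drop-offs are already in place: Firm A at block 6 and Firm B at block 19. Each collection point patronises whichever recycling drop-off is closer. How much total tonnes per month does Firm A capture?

400

The indifferent point is the midpoint (6+19)/2 = 12.5; collection points left of it (closer to Firm A at 6) go to Firm A, those right go to Firm B.
  Epsilon at 3 (w=400) → Firm A
  Alpha at 14 (w=3) → Firm B
  Theta at 17 (w=450) → Firm B
  Delta at 18 (w=400) → Firm B
  Beta at 21 (w=90) → Firm B
  Zeta at 23 (w=400) → Firm B
  Eta at 26 (w=20) → Firm B
  Gamma at 27 (w=300) → Firm B
Firm A captures 400; Firm B captures 1663.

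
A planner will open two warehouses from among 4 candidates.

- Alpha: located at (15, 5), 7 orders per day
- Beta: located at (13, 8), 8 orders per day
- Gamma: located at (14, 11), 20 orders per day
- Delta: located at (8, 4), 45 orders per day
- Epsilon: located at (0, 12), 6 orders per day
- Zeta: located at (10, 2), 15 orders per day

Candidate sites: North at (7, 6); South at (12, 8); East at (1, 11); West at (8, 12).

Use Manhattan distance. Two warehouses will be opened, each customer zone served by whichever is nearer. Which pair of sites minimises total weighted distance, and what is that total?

Evaluate every pair (each demand assigned to the nearer of the two):
  {North, South}: total = 468
  {North, West}: total = 555
  {North, East}: total = 619
  {South, East}: total = 642
  {South, West}: total = 678
  {East, West}: total = 862
Best pair: {North, South} with total 468.

{North, South}, total 468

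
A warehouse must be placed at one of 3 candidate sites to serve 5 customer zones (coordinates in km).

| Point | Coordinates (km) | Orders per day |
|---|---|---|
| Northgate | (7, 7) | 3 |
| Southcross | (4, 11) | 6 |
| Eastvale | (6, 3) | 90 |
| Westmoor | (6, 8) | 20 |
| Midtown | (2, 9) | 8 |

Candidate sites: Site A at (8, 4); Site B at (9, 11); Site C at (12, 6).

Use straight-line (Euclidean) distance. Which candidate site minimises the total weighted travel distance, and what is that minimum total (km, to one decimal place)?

Site A, total 411.0 km

Total weighted distance at each candidate:
  Site A (8, 4): total = 411.0
  Site B (9, 11): total = 955.5
  Site C (12, 6): total = 885.7
Minimum is at Site A with total 411.0 km.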